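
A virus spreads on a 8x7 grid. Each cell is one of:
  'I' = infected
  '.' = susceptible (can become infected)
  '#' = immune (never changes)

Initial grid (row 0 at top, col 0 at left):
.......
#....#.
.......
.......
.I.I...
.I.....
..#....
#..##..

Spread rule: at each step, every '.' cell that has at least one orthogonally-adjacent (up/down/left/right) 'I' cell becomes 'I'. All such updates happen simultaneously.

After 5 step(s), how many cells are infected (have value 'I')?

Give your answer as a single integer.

Step 0 (initial): 3 infected
Step 1: +9 new -> 12 infected
Step 2: +10 new -> 22 infected
Step 3: +10 new -> 32 infected
Step 4: +8 new -> 40 infected
Step 5: +6 new -> 46 infected

Answer: 46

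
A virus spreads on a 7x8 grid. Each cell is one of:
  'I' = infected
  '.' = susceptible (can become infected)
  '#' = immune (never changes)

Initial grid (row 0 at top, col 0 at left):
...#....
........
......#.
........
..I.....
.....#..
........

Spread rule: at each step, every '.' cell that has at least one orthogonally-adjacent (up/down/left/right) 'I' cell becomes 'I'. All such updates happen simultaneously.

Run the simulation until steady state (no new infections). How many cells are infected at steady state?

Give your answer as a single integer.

Step 0 (initial): 1 infected
Step 1: +4 new -> 5 infected
Step 2: +8 new -> 13 infected
Step 3: +10 new -> 23 infected
Step 4: +9 new -> 32 infected
Step 5: +8 new -> 40 infected
Step 6: +6 new -> 46 infected
Step 7: +4 new -> 50 infected
Step 8: +2 new -> 52 infected
Step 9: +1 new -> 53 infected
Step 10: +0 new -> 53 infected

Answer: 53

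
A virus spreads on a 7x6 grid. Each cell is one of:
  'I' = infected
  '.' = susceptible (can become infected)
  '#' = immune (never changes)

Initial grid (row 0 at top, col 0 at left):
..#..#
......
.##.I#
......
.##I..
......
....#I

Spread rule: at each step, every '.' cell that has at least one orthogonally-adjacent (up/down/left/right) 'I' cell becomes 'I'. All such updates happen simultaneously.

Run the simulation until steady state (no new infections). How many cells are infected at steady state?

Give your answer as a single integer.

Answer: 34

Derivation:
Step 0 (initial): 3 infected
Step 1: +7 new -> 10 infected
Step 2: +9 new -> 19 infected
Step 3: +5 new -> 24 infected
Step 4: +4 new -> 28 infected
Step 5: +5 new -> 33 infected
Step 6: +1 new -> 34 infected
Step 7: +0 new -> 34 infected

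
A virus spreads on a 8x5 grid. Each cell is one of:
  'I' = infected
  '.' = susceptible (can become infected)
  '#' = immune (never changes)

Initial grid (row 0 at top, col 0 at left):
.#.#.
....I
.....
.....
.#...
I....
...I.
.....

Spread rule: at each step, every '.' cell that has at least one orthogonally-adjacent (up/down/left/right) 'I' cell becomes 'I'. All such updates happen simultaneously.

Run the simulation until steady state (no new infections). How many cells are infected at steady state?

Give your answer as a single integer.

Step 0 (initial): 3 infected
Step 1: +10 new -> 13 infected
Step 2: +11 new -> 24 infected
Step 3: +9 new -> 33 infected
Step 4: +3 new -> 36 infected
Step 5: +1 new -> 37 infected
Step 6: +0 new -> 37 infected

Answer: 37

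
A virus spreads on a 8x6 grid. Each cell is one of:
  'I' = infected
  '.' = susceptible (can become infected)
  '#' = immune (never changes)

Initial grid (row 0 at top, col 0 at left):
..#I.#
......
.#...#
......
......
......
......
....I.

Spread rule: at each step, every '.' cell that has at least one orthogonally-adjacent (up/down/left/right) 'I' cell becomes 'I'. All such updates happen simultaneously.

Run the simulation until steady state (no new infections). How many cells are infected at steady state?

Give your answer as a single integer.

Answer: 44

Derivation:
Step 0 (initial): 2 infected
Step 1: +5 new -> 7 infected
Step 2: +7 new -> 14 infected
Step 3: +10 new -> 24 infected
Step 4: +9 new -> 33 infected
Step 5: +7 new -> 40 infected
Step 6: +3 new -> 43 infected
Step 7: +1 new -> 44 infected
Step 8: +0 new -> 44 infected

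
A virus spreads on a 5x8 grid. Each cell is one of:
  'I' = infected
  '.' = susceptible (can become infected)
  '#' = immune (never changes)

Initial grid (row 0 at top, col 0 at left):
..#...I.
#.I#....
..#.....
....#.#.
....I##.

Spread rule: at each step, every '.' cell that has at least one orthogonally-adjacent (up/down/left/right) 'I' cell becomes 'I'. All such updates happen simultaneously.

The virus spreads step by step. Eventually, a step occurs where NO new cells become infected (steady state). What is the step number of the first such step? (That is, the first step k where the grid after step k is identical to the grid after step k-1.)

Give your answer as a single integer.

Step 0 (initial): 3 infected
Step 1: +5 new -> 8 infected
Step 2: +8 new -> 16 infected
Step 3: +10 new -> 26 infected
Step 4: +5 new -> 31 infected
Step 5: +1 new -> 32 infected
Step 6: +0 new -> 32 infected

Answer: 6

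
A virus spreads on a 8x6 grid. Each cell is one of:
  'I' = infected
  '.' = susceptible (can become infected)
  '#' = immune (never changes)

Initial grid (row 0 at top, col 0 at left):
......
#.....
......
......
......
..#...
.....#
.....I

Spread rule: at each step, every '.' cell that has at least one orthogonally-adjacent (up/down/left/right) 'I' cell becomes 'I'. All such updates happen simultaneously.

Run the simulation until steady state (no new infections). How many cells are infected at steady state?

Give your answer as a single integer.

Step 0 (initial): 1 infected
Step 1: +1 new -> 2 infected
Step 2: +2 new -> 4 infected
Step 3: +3 new -> 7 infected
Step 4: +5 new -> 12 infected
Step 5: +5 new -> 17 infected
Step 6: +6 new -> 23 infected
Step 7: +6 new -> 29 infected
Step 8: +6 new -> 35 infected
Step 9: +5 new -> 40 infected
Step 10: +3 new -> 43 infected
Step 11: +1 new -> 44 infected
Step 12: +1 new -> 45 infected
Step 13: +0 new -> 45 infected

Answer: 45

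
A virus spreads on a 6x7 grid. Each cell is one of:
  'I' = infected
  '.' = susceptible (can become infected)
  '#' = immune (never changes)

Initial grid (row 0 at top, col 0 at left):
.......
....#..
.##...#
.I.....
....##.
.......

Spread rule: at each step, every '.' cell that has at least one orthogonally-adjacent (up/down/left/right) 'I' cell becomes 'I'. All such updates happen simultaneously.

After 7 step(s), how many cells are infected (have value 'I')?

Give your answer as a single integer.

Answer: 35

Derivation:
Step 0 (initial): 1 infected
Step 1: +3 new -> 4 infected
Step 2: +5 new -> 9 infected
Step 3: +6 new -> 15 infected
Step 4: +6 new -> 21 infected
Step 5: +6 new -> 27 infected
Step 6: +5 new -> 32 infected
Step 7: +3 new -> 35 infected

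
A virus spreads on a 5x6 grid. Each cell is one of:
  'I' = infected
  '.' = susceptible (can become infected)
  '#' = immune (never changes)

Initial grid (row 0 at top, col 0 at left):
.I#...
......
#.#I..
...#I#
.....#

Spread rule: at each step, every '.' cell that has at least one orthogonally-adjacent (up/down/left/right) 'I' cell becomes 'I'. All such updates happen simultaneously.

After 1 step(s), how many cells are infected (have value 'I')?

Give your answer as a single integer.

Answer: 8

Derivation:
Step 0 (initial): 3 infected
Step 1: +5 new -> 8 infected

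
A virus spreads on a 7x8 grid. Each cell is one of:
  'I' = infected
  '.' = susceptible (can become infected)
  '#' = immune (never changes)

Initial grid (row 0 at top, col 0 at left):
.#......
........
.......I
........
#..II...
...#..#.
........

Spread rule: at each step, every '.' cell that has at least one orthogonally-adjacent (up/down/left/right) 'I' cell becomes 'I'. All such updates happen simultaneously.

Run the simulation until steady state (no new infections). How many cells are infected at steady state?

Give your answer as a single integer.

Step 0 (initial): 3 infected
Step 1: +8 new -> 11 infected
Step 2: +14 new -> 25 infected
Step 3: +11 new -> 36 infected
Step 4: +10 new -> 46 infected
Step 5: +4 new -> 50 infected
Step 6: +1 new -> 51 infected
Step 7: +1 new -> 52 infected
Step 8: +0 new -> 52 infected

Answer: 52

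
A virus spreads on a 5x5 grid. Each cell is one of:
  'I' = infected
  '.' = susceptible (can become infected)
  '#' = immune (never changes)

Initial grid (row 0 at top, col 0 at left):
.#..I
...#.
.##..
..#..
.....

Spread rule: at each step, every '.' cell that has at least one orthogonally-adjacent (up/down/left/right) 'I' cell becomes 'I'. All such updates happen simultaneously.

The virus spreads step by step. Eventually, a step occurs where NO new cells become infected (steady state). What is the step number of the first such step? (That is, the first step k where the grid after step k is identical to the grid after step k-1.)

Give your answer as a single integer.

Answer: 9

Derivation:
Step 0 (initial): 1 infected
Step 1: +2 new -> 3 infected
Step 2: +2 new -> 5 infected
Step 3: +3 new -> 8 infected
Step 4: +3 new -> 11 infected
Step 5: +2 new -> 13 infected
Step 6: +3 new -> 16 infected
Step 7: +2 new -> 18 infected
Step 8: +2 new -> 20 infected
Step 9: +0 new -> 20 infected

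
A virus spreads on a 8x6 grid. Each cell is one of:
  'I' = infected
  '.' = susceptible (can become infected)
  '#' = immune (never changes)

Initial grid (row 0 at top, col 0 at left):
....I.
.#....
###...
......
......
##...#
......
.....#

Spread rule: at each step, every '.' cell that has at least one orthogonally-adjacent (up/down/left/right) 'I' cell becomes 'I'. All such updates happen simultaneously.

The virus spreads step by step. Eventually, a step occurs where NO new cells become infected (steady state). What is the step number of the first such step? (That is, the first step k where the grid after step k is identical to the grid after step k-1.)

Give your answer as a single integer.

Answer: 12

Derivation:
Step 0 (initial): 1 infected
Step 1: +3 new -> 4 infected
Step 2: +4 new -> 8 infected
Step 3: +5 new -> 13 infected
Step 4: +4 new -> 17 infected
Step 5: +5 new -> 22 infected
Step 6: +4 new -> 26 infected
Step 7: +6 new -> 32 infected
Step 8: +3 new -> 35 infected
Step 9: +2 new -> 37 infected
Step 10: +2 new -> 39 infected
Step 11: +1 new -> 40 infected
Step 12: +0 new -> 40 infected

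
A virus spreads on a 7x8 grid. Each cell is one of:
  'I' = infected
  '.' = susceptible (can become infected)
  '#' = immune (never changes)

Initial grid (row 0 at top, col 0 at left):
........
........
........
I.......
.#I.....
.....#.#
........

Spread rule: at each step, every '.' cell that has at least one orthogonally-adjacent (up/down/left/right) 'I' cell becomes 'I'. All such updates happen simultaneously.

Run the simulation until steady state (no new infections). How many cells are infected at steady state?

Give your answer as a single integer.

Step 0 (initial): 2 infected
Step 1: +6 new -> 8 infected
Step 2: +9 new -> 17 infected
Step 3: +10 new -> 27 infected
Step 4: +7 new -> 34 infected
Step 5: +7 new -> 41 infected
Step 6: +5 new -> 46 infected
Step 7: +4 new -> 50 infected
Step 8: +2 new -> 52 infected
Step 9: +1 new -> 53 infected
Step 10: +0 new -> 53 infected

Answer: 53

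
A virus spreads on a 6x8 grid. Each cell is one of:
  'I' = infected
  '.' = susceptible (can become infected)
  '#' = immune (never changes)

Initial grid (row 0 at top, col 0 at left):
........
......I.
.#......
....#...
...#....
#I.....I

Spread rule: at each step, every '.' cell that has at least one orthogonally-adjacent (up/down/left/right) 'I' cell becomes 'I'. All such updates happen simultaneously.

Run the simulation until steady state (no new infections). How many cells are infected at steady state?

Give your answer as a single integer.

Step 0 (initial): 3 infected
Step 1: +8 new -> 11 infected
Step 2: +13 new -> 24 infected
Step 3: +8 new -> 32 infected
Step 4: +7 new -> 39 infected
Step 5: +3 new -> 42 infected
Step 6: +2 new -> 44 infected
Step 7: +0 new -> 44 infected

Answer: 44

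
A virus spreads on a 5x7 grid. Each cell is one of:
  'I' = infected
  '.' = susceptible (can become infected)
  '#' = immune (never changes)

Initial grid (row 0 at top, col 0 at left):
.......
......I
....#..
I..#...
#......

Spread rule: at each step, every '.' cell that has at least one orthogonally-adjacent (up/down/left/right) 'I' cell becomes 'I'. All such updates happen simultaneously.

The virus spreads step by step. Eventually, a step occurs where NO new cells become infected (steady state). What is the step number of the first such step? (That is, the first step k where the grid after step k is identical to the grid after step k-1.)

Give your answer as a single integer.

Step 0 (initial): 2 infected
Step 1: +5 new -> 7 infected
Step 2: +8 new -> 15 infected
Step 3: +8 new -> 23 infected
Step 4: +7 new -> 30 infected
Step 5: +2 new -> 32 infected
Step 6: +0 new -> 32 infected

Answer: 6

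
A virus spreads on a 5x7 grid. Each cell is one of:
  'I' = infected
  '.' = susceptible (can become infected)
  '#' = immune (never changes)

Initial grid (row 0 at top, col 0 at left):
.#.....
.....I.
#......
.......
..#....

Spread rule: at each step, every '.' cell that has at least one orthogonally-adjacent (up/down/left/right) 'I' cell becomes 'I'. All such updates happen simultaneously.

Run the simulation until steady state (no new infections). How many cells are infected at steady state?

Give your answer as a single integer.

Step 0 (initial): 1 infected
Step 1: +4 new -> 5 infected
Step 2: +6 new -> 11 infected
Step 3: +6 new -> 17 infected
Step 4: +6 new -> 23 infected
Step 5: +4 new -> 27 infected
Step 6: +2 new -> 29 infected
Step 7: +2 new -> 31 infected
Step 8: +1 new -> 32 infected
Step 9: +0 new -> 32 infected

Answer: 32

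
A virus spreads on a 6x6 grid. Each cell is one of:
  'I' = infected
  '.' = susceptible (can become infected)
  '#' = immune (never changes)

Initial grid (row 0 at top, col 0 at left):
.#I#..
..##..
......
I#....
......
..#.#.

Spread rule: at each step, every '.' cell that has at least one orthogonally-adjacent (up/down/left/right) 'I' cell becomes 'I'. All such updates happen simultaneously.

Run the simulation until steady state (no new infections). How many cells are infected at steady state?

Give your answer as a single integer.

Answer: 29

Derivation:
Step 0 (initial): 2 infected
Step 1: +2 new -> 4 infected
Step 2: +4 new -> 8 infected
Step 3: +5 new -> 13 infected
Step 4: +3 new -> 16 infected
Step 5: +4 new -> 20 infected
Step 6: +4 new -> 24 infected
Step 7: +4 new -> 28 infected
Step 8: +1 new -> 29 infected
Step 9: +0 new -> 29 infected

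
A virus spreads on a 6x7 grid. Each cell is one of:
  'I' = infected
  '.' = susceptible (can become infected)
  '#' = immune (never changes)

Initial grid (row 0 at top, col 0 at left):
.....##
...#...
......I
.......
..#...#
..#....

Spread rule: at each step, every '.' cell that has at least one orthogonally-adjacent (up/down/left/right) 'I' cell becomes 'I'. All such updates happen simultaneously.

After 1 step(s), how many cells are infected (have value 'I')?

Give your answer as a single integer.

Answer: 4

Derivation:
Step 0 (initial): 1 infected
Step 1: +3 new -> 4 infected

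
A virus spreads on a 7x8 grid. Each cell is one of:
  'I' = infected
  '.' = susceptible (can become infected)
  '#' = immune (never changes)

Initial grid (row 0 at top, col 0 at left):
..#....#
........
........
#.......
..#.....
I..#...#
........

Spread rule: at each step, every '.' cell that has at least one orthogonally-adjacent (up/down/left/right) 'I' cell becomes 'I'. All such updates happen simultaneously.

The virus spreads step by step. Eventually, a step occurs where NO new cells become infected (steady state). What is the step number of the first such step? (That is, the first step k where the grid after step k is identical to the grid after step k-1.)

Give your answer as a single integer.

Step 0 (initial): 1 infected
Step 1: +3 new -> 4 infected
Step 2: +3 new -> 7 infected
Step 3: +2 new -> 9 infected
Step 4: +3 new -> 12 infected
Step 5: +5 new -> 17 infected
Step 6: +8 new -> 25 infected
Step 7: +7 new -> 32 infected
Step 8: +7 new -> 39 infected
Step 9: +5 new -> 44 infected
Step 10: +4 new -> 48 infected
Step 11: +2 new -> 50 infected
Step 12: +0 new -> 50 infected

Answer: 12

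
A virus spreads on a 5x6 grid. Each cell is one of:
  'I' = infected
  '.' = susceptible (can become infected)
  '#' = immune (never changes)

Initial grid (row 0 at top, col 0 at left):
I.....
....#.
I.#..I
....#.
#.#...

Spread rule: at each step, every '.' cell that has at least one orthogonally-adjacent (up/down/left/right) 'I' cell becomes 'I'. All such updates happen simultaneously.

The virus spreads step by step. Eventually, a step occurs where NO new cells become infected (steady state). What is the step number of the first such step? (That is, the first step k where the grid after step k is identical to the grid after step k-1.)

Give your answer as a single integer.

Step 0 (initial): 3 infected
Step 1: +7 new -> 10 infected
Step 2: +6 new -> 16 infected
Step 3: +8 new -> 24 infected
Step 4: +1 new -> 25 infected
Step 5: +0 new -> 25 infected

Answer: 5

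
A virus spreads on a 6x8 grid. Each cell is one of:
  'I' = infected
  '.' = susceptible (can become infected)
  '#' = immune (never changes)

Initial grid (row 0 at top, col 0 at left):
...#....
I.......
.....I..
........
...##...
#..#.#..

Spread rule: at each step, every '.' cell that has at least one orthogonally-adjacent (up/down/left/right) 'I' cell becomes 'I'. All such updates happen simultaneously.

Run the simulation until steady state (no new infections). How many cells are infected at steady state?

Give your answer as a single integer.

Step 0 (initial): 2 infected
Step 1: +7 new -> 9 infected
Step 2: +12 new -> 21 infected
Step 3: +11 new -> 32 infected
Step 4: +5 new -> 37 infected
Step 5: +3 new -> 40 infected
Step 6: +1 new -> 41 infected
Step 7: +0 new -> 41 infected

Answer: 41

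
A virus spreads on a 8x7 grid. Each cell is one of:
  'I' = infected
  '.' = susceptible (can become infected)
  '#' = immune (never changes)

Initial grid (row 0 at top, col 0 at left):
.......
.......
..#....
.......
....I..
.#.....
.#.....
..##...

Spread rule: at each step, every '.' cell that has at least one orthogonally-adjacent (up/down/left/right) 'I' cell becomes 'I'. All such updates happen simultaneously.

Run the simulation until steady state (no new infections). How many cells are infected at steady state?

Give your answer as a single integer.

Answer: 51

Derivation:
Step 0 (initial): 1 infected
Step 1: +4 new -> 5 infected
Step 2: +8 new -> 13 infected
Step 3: +11 new -> 24 infected
Step 4: +9 new -> 33 infected
Step 5: +8 new -> 41 infected
Step 6: +5 new -> 46 infected
Step 7: +3 new -> 49 infected
Step 8: +2 new -> 51 infected
Step 9: +0 new -> 51 infected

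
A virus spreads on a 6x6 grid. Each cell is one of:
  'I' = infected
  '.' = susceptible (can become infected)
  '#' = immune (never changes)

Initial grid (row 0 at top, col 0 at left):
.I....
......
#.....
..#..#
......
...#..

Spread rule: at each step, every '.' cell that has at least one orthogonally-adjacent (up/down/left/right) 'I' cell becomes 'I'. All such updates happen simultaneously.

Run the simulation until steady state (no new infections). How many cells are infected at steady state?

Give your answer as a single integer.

Step 0 (initial): 1 infected
Step 1: +3 new -> 4 infected
Step 2: +4 new -> 8 infected
Step 3: +4 new -> 12 infected
Step 4: +5 new -> 17 infected
Step 5: +6 new -> 23 infected
Step 6: +5 new -> 28 infected
Step 7: +1 new -> 29 infected
Step 8: +2 new -> 31 infected
Step 9: +1 new -> 32 infected
Step 10: +0 new -> 32 infected

Answer: 32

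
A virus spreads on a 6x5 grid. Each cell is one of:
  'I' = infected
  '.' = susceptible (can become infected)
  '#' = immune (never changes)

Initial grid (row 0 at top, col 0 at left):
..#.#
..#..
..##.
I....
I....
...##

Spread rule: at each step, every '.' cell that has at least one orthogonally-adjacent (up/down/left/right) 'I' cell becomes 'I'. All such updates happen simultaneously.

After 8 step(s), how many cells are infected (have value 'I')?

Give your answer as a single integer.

Answer: 23

Derivation:
Step 0 (initial): 2 infected
Step 1: +4 new -> 6 infected
Step 2: +5 new -> 11 infected
Step 3: +5 new -> 16 infected
Step 4: +3 new -> 19 infected
Step 5: +1 new -> 20 infected
Step 6: +1 new -> 21 infected
Step 7: +1 new -> 22 infected
Step 8: +1 new -> 23 infected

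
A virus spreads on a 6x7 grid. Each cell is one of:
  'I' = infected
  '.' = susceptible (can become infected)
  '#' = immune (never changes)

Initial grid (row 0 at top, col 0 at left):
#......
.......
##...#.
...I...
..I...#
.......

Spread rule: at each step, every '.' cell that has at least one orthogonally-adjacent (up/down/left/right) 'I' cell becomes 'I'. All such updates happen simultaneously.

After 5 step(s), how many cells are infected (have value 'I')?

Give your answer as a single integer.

Step 0 (initial): 2 infected
Step 1: +6 new -> 8 infected
Step 2: +9 new -> 17 infected
Step 3: +8 new -> 25 infected
Step 4: +6 new -> 31 infected
Step 5: +5 new -> 36 infected

Answer: 36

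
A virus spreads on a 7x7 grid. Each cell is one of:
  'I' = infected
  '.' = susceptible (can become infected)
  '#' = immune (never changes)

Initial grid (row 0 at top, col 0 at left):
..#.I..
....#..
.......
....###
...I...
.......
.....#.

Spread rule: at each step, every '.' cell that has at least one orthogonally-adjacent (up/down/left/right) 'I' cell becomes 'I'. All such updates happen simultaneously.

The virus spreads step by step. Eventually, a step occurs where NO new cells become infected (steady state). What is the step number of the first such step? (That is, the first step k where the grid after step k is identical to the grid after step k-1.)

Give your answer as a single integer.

Step 0 (initial): 2 infected
Step 1: +6 new -> 8 infected
Step 2: +10 new -> 18 infected
Step 3: +12 new -> 30 infected
Step 4: +7 new -> 37 infected
Step 5: +5 new -> 42 infected
Step 6: +1 new -> 43 infected
Step 7: +0 new -> 43 infected

Answer: 7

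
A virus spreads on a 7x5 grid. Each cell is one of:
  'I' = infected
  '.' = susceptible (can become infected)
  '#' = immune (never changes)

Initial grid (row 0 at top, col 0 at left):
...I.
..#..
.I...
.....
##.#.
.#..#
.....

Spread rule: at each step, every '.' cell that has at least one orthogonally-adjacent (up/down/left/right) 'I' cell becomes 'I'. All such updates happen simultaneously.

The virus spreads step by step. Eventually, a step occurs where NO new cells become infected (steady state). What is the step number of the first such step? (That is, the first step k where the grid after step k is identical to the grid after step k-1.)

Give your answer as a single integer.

Step 0 (initial): 2 infected
Step 1: +7 new -> 9 infected
Step 2: +6 new -> 15 infected
Step 3: +4 new -> 19 infected
Step 4: +2 new -> 21 infected
Step 5: +3 new -> 24 infected
Step 6: +2 new -> 26 infected
Step 7: +2 new -> 28 infected
Step 8: +1 new -> 29 infected
Step 9: +0 new -> 29 infected

Answer: 9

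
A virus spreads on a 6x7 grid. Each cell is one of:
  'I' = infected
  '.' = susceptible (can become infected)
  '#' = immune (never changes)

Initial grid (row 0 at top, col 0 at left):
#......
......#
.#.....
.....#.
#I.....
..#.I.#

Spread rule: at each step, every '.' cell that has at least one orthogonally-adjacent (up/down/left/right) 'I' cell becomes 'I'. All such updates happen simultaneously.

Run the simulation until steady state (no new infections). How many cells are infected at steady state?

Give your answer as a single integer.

Step 0 (initial): 2 infected
Step 1: +6 new -> 8 infected
Step 2: +6 new -> 14 infected
Step 3: +5 new -> 19 infected
Step 4: +6 new -> 25 infected
Step 5: +6 new -> 31 infected
Step 6: +3 new -> 34 infected
Step 7: +1 new -> 35 infected
Step 8: +0 new -> 35 infected

Answer: 35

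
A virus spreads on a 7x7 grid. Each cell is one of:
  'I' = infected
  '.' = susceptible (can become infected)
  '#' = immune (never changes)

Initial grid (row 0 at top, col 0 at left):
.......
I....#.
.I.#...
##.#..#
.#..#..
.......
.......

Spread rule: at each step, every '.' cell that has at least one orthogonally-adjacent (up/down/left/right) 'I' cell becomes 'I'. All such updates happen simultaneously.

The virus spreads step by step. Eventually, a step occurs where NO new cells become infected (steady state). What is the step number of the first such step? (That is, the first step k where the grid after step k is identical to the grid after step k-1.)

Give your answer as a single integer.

Step 0 (initial): 2 infected
Step 1: +4 new -> 6 infected
Step 2: +3 new -> 9 infected
Step 3: +3 new -> 12 infected
Step 4: +4 new -> 16 infected
Step 5: +5 new -> 21 infected
Step 6: +7 new -> 28 infected
Step 7: +7 new -> 35 infected
Step 8: +4 new -> 39 infected
Step 9: +2 new -> 41 infected
Step 10: +0 new -> 41 infected

Answer: 10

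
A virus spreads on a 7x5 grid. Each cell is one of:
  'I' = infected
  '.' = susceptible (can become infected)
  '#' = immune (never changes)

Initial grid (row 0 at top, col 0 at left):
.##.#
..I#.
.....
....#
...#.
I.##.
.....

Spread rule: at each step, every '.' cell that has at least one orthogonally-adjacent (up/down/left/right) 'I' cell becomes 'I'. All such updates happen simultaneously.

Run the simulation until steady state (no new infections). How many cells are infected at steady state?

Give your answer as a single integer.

Step 0 (initial): 2 infected
Step 1: +5 new -> 7 infected
Step 2: +7 new -> 14 infected
Step 3: +7 new -> 21 infected
Step 4: +2 new -> 23 infected
Step 5: +1 new -> 24 infected
Step 6: +1 new -> 25 infected
Step 7: +1 new -> 26 infected
Step 8: +0 new -> 26 infected

Answer: 26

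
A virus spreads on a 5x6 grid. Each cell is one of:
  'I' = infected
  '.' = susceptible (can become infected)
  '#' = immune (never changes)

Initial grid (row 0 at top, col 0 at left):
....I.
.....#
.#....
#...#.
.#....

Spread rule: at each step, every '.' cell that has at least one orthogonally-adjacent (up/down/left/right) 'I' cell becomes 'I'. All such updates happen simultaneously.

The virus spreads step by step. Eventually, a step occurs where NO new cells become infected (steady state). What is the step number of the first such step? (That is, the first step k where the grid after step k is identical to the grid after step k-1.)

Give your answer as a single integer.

Answer: 7

Derivation:
Step 0 (initial): 1 infected
Step 1: +3 new -> 4 infected
Step 2: +3 new -> 7 infected
Step 3: +4 new -> 11 infected
Step 4: +5 new -> 16 infected
Step 5: +4 new -> 20 infected
Step 6: +4 new -> 24 infected
Step 7: +0 new -> 24 infected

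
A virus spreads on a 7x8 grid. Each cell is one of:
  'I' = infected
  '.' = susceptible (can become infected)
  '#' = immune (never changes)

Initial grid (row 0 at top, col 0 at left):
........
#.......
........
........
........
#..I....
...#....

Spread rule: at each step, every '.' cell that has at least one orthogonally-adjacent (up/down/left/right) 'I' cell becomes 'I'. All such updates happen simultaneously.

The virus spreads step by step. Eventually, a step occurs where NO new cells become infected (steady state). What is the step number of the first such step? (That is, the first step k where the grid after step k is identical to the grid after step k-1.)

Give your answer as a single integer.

Step 0 (initial): 1 infected
Step 1: +3 new -> 4 infected
Step 2: +7 new -> 11 infected
Step 3: +8 new -> 19 infected
Step 4: +10 new -> 29 infected
Step 5: +9 new -> 38 infected
Step 6: +7 new -> 45 infected
Step 7: +4 new -> 49 infected
Step 8: +3 new -> 52 infected
Step 9: +1 new -> 53 infected
Step 10: +0 new -> 53 infected

Answer: 10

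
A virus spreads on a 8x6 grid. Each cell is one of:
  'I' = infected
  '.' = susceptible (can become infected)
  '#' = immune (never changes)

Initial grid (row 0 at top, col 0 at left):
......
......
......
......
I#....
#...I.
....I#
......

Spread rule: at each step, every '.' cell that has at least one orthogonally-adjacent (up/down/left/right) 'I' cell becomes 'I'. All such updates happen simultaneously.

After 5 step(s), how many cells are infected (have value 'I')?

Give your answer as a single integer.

Answer: 42

Derivation:
Step 0 (initial): 3 infected
Step 1: +6 new -> 9 infected
Step 2: +9 new -> 18 infected
Step 3: +10 new -> 28 infected
Step 4: +8 new -> 36 infected
Step 5: +6 new -> 42 infected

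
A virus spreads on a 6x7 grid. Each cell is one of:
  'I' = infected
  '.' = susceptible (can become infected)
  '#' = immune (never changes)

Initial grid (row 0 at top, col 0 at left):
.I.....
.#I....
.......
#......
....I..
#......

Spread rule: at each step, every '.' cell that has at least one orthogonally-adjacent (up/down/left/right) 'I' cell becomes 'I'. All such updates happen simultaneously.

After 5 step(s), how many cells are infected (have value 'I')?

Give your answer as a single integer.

Answer: 39

Derivation:
Step 0 (initial): 3 infected
Step 1: +8 new -> 11 infected
Step 2: +13 new -> 24 infected
Step 3: +9 new -> 33 infected
Step 4: +5 new -> 38 infected
Step 5: +1 new -> 39 infected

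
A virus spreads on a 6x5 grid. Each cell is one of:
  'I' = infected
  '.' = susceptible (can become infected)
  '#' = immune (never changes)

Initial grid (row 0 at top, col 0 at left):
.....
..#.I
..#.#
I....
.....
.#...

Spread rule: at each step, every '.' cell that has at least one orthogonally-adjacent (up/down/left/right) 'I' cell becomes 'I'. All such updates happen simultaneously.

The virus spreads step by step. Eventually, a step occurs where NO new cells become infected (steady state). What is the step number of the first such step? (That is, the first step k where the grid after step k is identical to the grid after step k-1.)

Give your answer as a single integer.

Step 0 (initial): 2 infected
Step 1: +5 new -> 7 infected
Step 2: +7 new -> 14 infected
Step 3: +5 new -> 19 infected
Step 4: +4 new -> 23 infected
Step 5: +2 new -> 25 infected
Step 6: +1 new -> 26 infected
Step 7: +0 new -> 26 infected

Answer: 7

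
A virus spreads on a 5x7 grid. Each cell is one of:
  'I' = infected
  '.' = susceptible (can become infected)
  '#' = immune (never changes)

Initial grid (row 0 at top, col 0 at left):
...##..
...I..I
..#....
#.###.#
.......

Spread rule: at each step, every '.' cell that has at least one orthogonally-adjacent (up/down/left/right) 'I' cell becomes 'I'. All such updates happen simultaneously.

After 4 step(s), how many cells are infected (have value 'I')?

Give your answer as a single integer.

Step 0 (initial): 2 infected
Step 1: +6 new -> 8 infected
Step 2: +5 new -> 13 infected
Step 3: +4 new -> 17 infected
Step 4: +4 new -> 21 infected

Answer: 21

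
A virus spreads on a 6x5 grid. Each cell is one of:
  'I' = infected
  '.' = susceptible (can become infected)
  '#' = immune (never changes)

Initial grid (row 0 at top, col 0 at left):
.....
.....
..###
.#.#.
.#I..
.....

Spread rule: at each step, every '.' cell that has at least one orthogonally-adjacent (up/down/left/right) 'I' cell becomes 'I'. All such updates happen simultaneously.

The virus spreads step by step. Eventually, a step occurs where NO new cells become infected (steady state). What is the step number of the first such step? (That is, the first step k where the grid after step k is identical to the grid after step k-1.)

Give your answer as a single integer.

Step 0 (initial): 1 infected
Step 1: +3 new -> 4 infected
Step 2: +3 new -> 7 infected
Step 3: +3 new -> 10 infected
Step 4: +1 new -> 11 infected
Step 5: +1 new -> 12 infected
Step 6: +1 new -> 13 infected
Step 7: +2 new -> 15 infected
Step 8: +2 new -> 17 infected
Step 9: +2 new -> 19 infected
Step 10: +2 new -> 21 infected
Step 11: +2 new -> 23 infected
Step 12: +1 new -> 24 infected
Step 13: +0 new -> 24 infected

Answer: 13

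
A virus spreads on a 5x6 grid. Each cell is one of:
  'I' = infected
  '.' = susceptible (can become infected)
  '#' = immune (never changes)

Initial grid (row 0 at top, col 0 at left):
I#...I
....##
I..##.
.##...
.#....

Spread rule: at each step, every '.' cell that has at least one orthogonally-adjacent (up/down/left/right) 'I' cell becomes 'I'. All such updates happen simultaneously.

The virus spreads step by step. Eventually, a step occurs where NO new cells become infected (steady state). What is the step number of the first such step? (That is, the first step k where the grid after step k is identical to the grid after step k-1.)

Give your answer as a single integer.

Step 0 (initial): 3 infected
Step 1: +4 new -> 7 infected
Step 2: +4 new -> 11 infected
Step 3: +3 new -> 14 infected
Step 4: +0 new -> 14 infected

Answer: 4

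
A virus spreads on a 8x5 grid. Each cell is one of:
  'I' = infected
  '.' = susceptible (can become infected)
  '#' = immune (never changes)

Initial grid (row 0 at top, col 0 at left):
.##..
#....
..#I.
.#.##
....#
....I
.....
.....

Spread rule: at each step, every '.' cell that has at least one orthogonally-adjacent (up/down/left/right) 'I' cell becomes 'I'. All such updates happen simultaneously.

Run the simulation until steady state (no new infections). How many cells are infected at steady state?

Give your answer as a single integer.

Step 0 (initial): 2 infected
Step 1: +4 new -> 6 infected
Step 2: +7 new -> 13 infected
Step 3: +6 new -> 19 infected
Step 4: +6 new -> 25 infected
Step 5: +4 new -> 29 infected
Step 6: +2 new -> 31 infected
Step 7: +0 new -> 31 infected

Answer: 31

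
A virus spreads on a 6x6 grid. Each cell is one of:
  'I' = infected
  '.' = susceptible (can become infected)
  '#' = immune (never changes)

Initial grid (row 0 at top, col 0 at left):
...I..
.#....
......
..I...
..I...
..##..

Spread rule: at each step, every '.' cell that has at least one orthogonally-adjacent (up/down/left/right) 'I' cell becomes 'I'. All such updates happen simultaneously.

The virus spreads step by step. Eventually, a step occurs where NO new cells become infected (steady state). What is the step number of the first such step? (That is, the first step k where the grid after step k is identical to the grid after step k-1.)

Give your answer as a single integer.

Step 0 (initial): 3 infected
Step 1: +8 new -> 11 infected
Step 2: +11 new -> 22 infected
Step 3: +8 new -> 30 infected
Step 4: +3 new -> 33 infected
Step 5: +0 new -> 33 infected

Answer: 5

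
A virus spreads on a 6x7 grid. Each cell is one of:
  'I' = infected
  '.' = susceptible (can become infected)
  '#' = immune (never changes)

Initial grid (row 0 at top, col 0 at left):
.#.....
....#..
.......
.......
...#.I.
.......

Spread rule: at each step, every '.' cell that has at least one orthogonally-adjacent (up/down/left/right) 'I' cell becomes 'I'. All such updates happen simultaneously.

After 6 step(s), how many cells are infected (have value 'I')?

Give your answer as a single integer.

Answer: 33

Derivation:
Step 0 (initial): 1 infected
Step 1: +4 new -> 5 infected
Step 2: +5 new -> 10 infected
Step 3: +5 new -> 15 infected
Step 4: +5 new -> 20 infected
Step 5: +7 new -> 27 infected
Step 6: +6 new -> 33 infected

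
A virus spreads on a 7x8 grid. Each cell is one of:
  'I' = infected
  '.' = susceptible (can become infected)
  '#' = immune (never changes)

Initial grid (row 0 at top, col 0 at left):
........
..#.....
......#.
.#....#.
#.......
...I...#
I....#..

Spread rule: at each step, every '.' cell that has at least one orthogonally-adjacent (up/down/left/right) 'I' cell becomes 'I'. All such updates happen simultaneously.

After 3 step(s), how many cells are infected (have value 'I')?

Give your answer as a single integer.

Answer: 21

Derivation:
Step 0 (initial): 2 infected
Step 1: +6 new -> 8 infected
Step 2: +7 new -> 15 infected
Step 3: +6 new -> 21 infected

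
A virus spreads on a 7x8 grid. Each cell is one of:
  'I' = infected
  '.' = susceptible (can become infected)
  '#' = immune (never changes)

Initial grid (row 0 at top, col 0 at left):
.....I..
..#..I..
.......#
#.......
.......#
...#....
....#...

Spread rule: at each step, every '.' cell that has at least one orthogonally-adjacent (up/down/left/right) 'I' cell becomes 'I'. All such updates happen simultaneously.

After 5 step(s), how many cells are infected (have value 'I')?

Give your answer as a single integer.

Answer: 34

Derivation:
Step 0 (initial): 2 infected
Step 1: +5 new -> 7 infected
Step 2: +7 new -> 14 infected
Step 3: +5 new -> 19 infected
Step 4: +7 new -> 26 infected
Step 5: +8 new -> 34 infected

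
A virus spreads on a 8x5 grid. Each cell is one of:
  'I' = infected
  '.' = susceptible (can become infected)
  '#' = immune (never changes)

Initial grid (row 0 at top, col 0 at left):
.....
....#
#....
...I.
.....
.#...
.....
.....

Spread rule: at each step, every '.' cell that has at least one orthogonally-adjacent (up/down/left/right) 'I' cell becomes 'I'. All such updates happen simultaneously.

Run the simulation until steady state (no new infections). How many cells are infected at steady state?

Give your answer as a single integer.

Step 0 (initial): 1 infected
Step 1: +4 new -> 5 infected
Step 2: +7 new -> 12 infected
Step 3: +8 new -> 20 infected
Step 4: +7 new -> 27 infected
Step 5: +6 new -> 33 infected
Step 6: +3 new -> 36 infected
Step 7: +1 new -> 37 infected
Step 8: +0 new -> 37 infected

Answer: 37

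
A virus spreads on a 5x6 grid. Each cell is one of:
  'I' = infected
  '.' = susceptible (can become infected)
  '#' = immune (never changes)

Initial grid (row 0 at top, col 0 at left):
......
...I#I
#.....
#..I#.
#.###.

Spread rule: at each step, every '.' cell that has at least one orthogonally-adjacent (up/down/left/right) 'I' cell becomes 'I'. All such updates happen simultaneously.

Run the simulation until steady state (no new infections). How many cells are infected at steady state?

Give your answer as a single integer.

Step 0 (initial): 3 infected
Step 1: +6 new -> 9 infected
Step 2: +7 new -> 16 infected
Step 3: +5 new -> 21 infected
Step 4: +1 new -> 22 infected
Step 5: +0 new -> 22 infected

Answer: 22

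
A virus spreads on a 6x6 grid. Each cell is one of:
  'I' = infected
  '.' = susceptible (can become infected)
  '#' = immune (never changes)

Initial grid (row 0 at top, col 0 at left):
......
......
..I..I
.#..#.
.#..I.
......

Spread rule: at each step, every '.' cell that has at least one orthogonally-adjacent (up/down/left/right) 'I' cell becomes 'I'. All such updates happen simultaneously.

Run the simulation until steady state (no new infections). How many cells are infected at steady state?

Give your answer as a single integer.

Answer: 33

Derivation:
Step 0 (initial): 3 infected
Step 1: +10 new -> 13 infected
Step 2: +10 new -> 23 infected
Step 3: +6 new -> 29 infected
Step 4: +3 new -> 32 infected
Step 5: +1 new -> 33 infected
Step 6: +0 new -> 33 infected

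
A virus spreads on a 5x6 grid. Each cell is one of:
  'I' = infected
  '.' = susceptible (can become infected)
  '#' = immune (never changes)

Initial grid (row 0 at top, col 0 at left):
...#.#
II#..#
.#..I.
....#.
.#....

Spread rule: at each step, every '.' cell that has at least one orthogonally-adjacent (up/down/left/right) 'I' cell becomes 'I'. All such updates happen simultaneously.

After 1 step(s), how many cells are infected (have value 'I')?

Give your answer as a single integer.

Step 0 (initial): 3 infected
Step 1: +6 new -> 9 infected

Answer: 9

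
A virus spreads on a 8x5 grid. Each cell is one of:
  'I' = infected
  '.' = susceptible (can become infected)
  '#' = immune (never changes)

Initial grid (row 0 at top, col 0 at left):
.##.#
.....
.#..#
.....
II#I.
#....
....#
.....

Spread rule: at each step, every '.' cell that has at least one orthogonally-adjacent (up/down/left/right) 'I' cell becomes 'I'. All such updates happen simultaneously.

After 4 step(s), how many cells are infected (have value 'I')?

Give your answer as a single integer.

Step 0 (initial): 3 infected
Step 1: +6 new -> 9 infected
Step 2: +8 new -> 17 infected
Step 3: +7 new -> 24 infected
Step 4: +8 new -> 32 infected

Answer: 32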